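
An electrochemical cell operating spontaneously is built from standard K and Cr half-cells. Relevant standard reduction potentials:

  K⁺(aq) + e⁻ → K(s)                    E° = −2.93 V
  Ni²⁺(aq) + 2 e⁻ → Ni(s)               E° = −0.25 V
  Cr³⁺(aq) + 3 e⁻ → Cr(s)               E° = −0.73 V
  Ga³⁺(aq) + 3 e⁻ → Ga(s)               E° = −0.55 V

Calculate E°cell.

+2.20 V

Of the two couples in this cell, the one with the more positive reduction potential is reduced at the cathode: here that is Cr³⁺/Cr (−0.73 V); K⁺/K (−2.93 V) is the anode.
E°cell = E°(cathode) − E°(anode) = −0.73 − (−2.93) = +2.20 V.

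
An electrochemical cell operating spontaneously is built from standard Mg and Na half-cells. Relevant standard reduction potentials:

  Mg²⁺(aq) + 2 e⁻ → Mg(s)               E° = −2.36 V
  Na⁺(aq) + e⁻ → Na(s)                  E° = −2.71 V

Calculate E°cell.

Of the two couples in this cell, the one with the more positive reduction potential is reduced at the cathode: here that is Mg²⁺/Mg (−2.36 V); Na⁺/Na (−2.71 V) is the anode.
E°cell = E°(cathode) − E°(anode) = −2.36 − (−2.71) = +0.35 V.

+0.35 V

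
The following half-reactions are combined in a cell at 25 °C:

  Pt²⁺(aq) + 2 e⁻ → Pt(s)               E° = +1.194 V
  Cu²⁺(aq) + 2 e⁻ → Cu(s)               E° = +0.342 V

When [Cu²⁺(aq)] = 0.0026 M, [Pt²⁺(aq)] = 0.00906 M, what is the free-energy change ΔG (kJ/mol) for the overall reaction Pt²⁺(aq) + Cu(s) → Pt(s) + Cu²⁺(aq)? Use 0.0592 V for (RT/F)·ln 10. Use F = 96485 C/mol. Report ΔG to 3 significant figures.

With Pt²⁺/Pt reduced at the cathode, E°cell = +1.194 − (+0.342) = +0.852 V and n = 2.
Here Q = [Cu²⁺(aq)] / [Pt²⁺(aq)] = 0.287 (log Q = −0.542), giving E = +0.852 − (0.0592/2)·(−0.542) = +0.8680 V.
Then ΔG = −nFE = −2 × 96485 × +0.8680 J/mol = −167 kJ/mol.

−167 kJ/mol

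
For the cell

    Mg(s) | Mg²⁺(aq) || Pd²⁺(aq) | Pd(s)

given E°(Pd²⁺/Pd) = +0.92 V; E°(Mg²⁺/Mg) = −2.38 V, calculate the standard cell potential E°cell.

+3.30 V

By convention the left-hand electrode in cell notation is the anode (oxidation) and the right-hand electrode is the cathode (reduction).
E°cell = E°(right) − E°(left) = +0.92 − (−2.38) = +3.30 V.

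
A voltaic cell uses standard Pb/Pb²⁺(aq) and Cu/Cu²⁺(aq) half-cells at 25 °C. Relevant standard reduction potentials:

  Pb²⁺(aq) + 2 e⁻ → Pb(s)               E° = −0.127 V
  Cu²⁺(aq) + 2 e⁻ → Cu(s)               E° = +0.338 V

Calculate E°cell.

+0.465 V

The Cu²⁺/Cu couple has the higher E°, so Cu ion is reduced (cathode) and Pb is oxidized (anode).
E°cell = E°(cathode) − E°(anode) = +0.338 − (−0.127) = +0.465 V.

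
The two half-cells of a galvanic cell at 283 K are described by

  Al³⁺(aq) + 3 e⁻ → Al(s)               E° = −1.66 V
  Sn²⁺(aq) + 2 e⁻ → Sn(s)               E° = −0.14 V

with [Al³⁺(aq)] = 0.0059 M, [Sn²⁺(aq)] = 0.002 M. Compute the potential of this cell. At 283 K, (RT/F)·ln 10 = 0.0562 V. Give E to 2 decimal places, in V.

Since E°(Sn²⁺/Sn) > E°(Al³⁺/Al), Sn²⁺/Sn serves as the cathode.
The standard potential is −0.14 − (−1.66) = +1.52 V and the balanced reaction transfers n = 6 electrons.
Balancing gives 3 Sn²⁺(aq) + 2 Al(s) → 3 Sn(s) + 2 Al³⁺(aq); hence Q = [Al³⁺(aq)]^2 / [Sn²⁺(aq)]^3 = 4.35×10^3 (log Q = 3.639).
Applying E = E° − (RT ln10/nF)·log Q gives +1.52 − (0.0562/6)(3.639) = +1.49 V.

+1.49 V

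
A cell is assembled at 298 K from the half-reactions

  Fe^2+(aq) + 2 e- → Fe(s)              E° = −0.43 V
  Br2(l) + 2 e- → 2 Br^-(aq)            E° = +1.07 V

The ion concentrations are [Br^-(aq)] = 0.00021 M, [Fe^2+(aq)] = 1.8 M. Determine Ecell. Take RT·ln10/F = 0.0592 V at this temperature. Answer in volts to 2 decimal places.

Since E°(Br₂/Br⁻) > E°(Fe²⁺/Fe), Br₂/Br⁻ serves as the cathode.
The standard potential is +1.07 − (−0.43) = +1.50 V and the balanced reaction transfers n = 2 electrons.
Balancing gives Br2(l) + Fe(s) → 2 Br^-(aq) + Fe^2+(aq); hence Q = [Br^-(aq)]^2·[Fe^2+(aq)] = 7.94×10^−8 (log Q = −7.100).
By the Nernst equation, E = +1.50 − (0.0592/2)·(−7.100) = +1.71 V.

+1.71 V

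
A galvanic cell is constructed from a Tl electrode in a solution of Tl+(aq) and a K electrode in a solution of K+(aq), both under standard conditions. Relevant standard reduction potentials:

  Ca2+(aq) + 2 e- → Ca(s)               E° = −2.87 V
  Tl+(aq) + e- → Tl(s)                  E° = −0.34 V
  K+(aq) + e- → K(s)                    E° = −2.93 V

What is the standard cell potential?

The Tl⁺/Tl couple has the higher E°, so Tl ion is reduced (cathode) and K is oxidized (anode).
E°cell = E°(cathode) − E°(anode) = −0.34 − (−2.93) = +2.59 V.

+2.59 V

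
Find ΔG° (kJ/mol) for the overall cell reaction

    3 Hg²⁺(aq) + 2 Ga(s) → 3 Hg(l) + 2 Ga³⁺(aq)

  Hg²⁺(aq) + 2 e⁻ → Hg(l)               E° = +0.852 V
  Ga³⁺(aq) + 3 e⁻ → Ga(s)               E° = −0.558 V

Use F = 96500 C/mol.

In the reaction as written Hg²⁺(aq) is reduced, so the Hg²⁺/Hg couple is the cathode and Ga³⁺/Ga is the anode.
E°cell = +0.852 − (−0.558) = +1.410 V; balancing electrons gives n = 6.
ΔG° = −nFE°cell = −(6)(96500)(+1.410) J/mol = −816 kJ/mol.

−816 kJ/mol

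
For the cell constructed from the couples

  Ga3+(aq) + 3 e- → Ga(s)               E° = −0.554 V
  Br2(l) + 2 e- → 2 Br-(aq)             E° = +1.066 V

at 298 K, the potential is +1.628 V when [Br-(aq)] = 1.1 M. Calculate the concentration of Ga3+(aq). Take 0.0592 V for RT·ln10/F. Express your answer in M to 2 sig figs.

Br₂/Br⁻ is the cathode (higher E°); E°cell = +1.066 − (−0.554) = +1.620 V with n = 6.
Since E = E° − (0.0592/n)·log Q, log Q = n(E° − E)/0.0592 = −0.811.
Balancing electrons gives 3 Br2(l) + 2 Ga(s) → 6 Br-(aq) + 2 Ga3+(aq); thus Q = [Br-(aq)]^6·[Ga3+(aq)]^2.
Isolating [Ga3+(aq)] in Q = 10^{−0.811} yields log [Ga3+(aq)] = −0.530, i.e. 0.30 M.

0.30 M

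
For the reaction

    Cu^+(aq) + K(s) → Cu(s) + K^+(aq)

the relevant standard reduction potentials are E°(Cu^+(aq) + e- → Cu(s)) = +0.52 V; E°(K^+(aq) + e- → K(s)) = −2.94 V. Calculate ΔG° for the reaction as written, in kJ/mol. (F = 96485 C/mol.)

In the reaction as written Cu^+(aq) is reduced, so the Cu⁺/Cu couple is the cathode and K⁺/K is the anode.
E°cell = +0.52 − (−2.94) = +3.46 V; balancing electrons gives n = 1.
ΔG° = −nFE°cell = −(1)(96485)(+3.46) J/mol = −334 kJ/mol.

−334 kJ/mol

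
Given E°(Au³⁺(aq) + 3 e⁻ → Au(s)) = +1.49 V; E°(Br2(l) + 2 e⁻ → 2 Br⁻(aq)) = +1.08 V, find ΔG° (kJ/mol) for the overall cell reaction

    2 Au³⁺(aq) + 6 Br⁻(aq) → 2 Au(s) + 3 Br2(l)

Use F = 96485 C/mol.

In the reaction as written Au³⁺(aq) is reduced, so the Au³⁺/Au couple is the cathode and Br₂/Br⁻ is the anode.
E°cell = +1.49 − (+1.08) = +0.41 V; balancing electrons gives n = 6.
ΔG° = −nFE°cell = −(6)(96485)(+0.41) J/mol = −237 kJ/mol.

−237 kJ/mol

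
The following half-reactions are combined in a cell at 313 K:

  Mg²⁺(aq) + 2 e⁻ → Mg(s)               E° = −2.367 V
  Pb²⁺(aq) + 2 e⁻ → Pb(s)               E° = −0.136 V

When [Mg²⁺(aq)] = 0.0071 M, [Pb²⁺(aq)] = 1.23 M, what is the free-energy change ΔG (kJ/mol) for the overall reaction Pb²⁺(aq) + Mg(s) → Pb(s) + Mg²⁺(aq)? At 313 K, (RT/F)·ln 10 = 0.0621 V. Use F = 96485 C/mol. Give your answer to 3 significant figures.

−444 kJ/mol

E°cell = −0.136 − (−2.367) = +2.231 V; the balanced reaction transfers n = 2 electrons.
Here Q = [Mg²⁺(aq)] / [Pb²⁺(aq)] = 0.00577 (log Q = −2.239), giving E = +2.231 − (0.0621/2)·(−2.239) = +2.3005 V.
Then ΔG = −nFE = −2 × 96485 × +2.3005 J/mol = −444 kJ/mol.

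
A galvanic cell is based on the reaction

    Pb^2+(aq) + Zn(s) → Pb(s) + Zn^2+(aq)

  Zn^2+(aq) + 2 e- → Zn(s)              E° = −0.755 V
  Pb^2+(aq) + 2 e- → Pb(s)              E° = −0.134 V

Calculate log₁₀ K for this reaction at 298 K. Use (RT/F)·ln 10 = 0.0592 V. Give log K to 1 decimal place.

The Pb²⁺/Pb couple is reduced (cathode); E°cell = −0.134 − (−0.755) = +0.621 V with n = 2.
At equilibrium E = 0, so log K = nE°cell / 0.0592 = (2)(+0.621) / 0.0592 = 21.0.

log K = 21.0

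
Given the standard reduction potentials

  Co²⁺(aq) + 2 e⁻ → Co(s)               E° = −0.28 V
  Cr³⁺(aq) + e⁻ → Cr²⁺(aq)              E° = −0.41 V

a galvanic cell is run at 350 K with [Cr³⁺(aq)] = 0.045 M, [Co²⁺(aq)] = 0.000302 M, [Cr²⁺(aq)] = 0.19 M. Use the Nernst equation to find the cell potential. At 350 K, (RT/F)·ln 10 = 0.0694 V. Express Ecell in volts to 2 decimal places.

+0.05 V

Since E°(Co²⁺/Co) > E°(Cr³⁺/Cr²⁺), Co²⁺/Co serves as the cathode.
The standard potential is −0.28 − (−0.41) = +0.13 V and the balanced reaction transfers n = 2 electrons.
Balancing gives Co²⁺(aq) + 2 Cr²⁺(aq) → Co(s) + 2 Cr³⁺(aq); hence Q = [Cr³⁺(aq)]^2 / ([Co²⁺(aq)]·[Cr²⁺(aq)]^2) = 186 (log Q = 2.269).
E = E° − (0.0694/n)·log Q = +0.13 − (0.0694/2)(2.269) = +0.05 V.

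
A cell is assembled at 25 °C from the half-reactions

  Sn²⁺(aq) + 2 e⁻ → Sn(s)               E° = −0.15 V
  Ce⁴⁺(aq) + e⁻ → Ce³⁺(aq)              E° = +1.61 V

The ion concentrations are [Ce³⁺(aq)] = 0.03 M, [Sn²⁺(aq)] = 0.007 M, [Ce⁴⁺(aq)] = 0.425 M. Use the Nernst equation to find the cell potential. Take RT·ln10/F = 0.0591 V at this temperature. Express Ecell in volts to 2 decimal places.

The Ce⁴⁺/Ce³⁺ couple has the more positive E°, so it is the cathode; Sn²⁺/Sn is the anode.
E°cell = +1.61 − (−0.15) = +1.76 V, with n = 2 electrons transferred.
For the overall reaction 2 Ce⁴⁺(aq) + Sn(s) → 2 Ce³⁺(aq) + Sn²⁺(aq), Q = ([Ce³⁺(aq)]^2·[Sn²⁺(aq)]) / [Ce⁴⁺(aq)]^2 = 3.49×10^−5, giving log Q = −4.457.
By the Nernst equation, E = +1.76 − (0.0591/2)·(−4.457) = +1.89 V.

+1.89 V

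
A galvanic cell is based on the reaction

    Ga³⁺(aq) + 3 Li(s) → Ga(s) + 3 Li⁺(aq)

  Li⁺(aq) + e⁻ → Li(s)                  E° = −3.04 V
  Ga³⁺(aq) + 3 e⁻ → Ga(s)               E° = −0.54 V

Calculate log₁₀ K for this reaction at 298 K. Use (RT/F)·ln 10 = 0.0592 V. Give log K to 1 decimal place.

log K = 126.7

The Ga³⁺/Ga couple is reduced (cathode); E°cell = −0.54 − (−3.04) = +2.50 V with n = 3.
At equilibrium E = 0, so log K = nE°cell / 0.0592 = (3)(+2.50) / 0.0592 = 126.7.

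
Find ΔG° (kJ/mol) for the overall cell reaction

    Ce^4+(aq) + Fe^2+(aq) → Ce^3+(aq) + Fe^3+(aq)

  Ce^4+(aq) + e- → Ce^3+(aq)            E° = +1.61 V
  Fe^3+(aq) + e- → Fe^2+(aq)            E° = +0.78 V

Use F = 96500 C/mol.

−80.1 kJ/mol

In the reaction as written Ce^4+(aq) is reduced, so the Ce⁴⁺/Ce³⁺ couple is the cathode and Fe³⁺/Fe²⁺ is the anode.
E°cell = +1.61 − (+0.78) = +0.83 V; balancing electrons gives n = 1.
ΔG° = −nFE°cell = −(1)(96500)(+0.83) J/mol = −80.1 kJ/mol.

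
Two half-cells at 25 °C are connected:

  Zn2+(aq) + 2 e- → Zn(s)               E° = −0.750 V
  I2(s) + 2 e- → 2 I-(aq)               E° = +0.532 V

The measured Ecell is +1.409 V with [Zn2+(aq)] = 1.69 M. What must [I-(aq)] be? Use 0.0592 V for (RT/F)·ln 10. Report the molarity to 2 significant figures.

0.0055 M

The I₂/I⁻ couple has the larger reduction potential, so it is the cathode: E°cell = +0.532 − (−0.750) = +1.282 V and n = 2.
Rearranging E = E° − (0.0592/n)·log Q gives log Q = 2(+1.282 − (+1.409))/0.0592 = −4.291.
The balanced reaction is I2(s) + Zn(s) → 2 I-(aq) + Zn2+(aq), so Q = [I-(aq)]^2·[Zn2+(aq)].
Isolating [I-(aq)] in Q = 10^{−4.291} yields log [I-(aq)] = −2.259, i.e. 0.0055 M.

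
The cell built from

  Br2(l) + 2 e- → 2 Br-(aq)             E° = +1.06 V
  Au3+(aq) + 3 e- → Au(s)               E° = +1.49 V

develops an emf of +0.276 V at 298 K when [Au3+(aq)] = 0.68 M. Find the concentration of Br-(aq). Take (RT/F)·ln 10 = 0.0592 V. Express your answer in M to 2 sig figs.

With Au³⁺/Au at the cathode and Br₂/Br⁻ at the anode, E°cell = +1.49 − (+1.06) = +0.43 V (n = 6).
Since E = E° − (0.0592/n)·log Q, log Q = n(E° − E)/0.0592 = 15.608.
Balancing electrons gives 2 Au3+(aq) + 6 Br-(aq) → 2 Au(s) + 3 Br2(l); thus Q = 1 / ([Au3+(aq)]^2·[Br-(aq)]^6).
Substituting the known concentrations and solving, log [Br-(aq)] = −2.546 and [Br-(aq)] = 0.0028 M.

0.0028 M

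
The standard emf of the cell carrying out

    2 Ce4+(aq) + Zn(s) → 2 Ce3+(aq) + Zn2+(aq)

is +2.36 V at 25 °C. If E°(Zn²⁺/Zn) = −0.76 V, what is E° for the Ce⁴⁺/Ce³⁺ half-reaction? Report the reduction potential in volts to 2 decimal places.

In the reaction as written the Ce⁴⁺/Ce³⁺ couple is reduced (cathode) and Zn²⁺/Zn is oxidized (anode), so E°cell = E°(Ce⁴⁺/Ce³⁺) − E°(Zn²⁺/Zn).
E°(Ce⁴⁺/Ce³⁺) = E°cell + E°(anode) = +2.36 + (−0.76) = +1.60 V.

+1.60 V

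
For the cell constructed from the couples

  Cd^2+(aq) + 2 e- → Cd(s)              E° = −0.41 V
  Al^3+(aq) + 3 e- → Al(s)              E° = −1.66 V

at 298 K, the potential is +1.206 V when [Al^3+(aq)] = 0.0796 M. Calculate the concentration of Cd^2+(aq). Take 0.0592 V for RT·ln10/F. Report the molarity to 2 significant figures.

0.0060 M

With Cd²⁺/Cd at the cathode and Al³⁺/Al at the anode, E°cell = −0.41 − (−1.66) = +1.25 V (n = 6).
Since E = E° − (0.0592/n)·log Q, log Q = n(E° − E)/0.0592 = 4.459.
Balancing electrons gives 3 Cd^2+(aq) + 2 Al(s) → 3 Cd(s) + 2 Al^3+(aq); thus Q = [Al^3+(aq)]^2 / [Cd^2+(aq)]^3.
Isolating [Cd^2+(aq)] in Q = 10^{4.459} yields log [Cd^2+(aq)] = −2.219, i.e. 0.0060 M.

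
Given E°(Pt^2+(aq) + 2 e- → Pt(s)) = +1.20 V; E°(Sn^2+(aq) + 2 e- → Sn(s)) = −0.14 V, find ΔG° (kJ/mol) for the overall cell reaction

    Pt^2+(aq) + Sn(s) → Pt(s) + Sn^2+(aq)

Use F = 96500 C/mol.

In the reaction as written Pt^2+(aq) is reduced, so the Pt²⁺/Pt couple is the cathode and Sn²⁺/Sn is the anode.
E°cell = +1.20 − (−0.14) = +1.34 V; balancing electrons gives n = 2.
ΔG° = −nFE°cell = −(2)(96500)(+1.34) J/mol = −259 kJ/mol.

−259 kJ/mol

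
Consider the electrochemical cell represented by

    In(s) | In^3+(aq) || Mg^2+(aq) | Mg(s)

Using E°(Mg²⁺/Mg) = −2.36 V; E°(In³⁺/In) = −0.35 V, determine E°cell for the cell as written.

−2.01 V

By convention the left-hand electrode in cell notation is the anode (oxidation) and the right-hand electrode is the cathode (reduction).
E°cell = E°(right) − E°(left) = −2.36 − (−0.35) = −2.01 V.
The negative sign shows that, as written, the cell would require an external voltage to drive the reaction.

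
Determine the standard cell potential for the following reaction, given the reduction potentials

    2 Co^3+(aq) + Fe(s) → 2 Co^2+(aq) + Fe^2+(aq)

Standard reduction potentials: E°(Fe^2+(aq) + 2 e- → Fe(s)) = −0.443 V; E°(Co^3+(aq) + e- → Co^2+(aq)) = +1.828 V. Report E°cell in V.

In the reaction as written, Co^3+(aq) is reduced (cathode) and Fe^2+(aq) is produced by oxidation at the anode.
E°cell = E°(cathode) − E°(anode) = +1.828 − (−0.443) = +2.271 V.
The positive value indicates the reaction is spontaneous as written.

+2.271 V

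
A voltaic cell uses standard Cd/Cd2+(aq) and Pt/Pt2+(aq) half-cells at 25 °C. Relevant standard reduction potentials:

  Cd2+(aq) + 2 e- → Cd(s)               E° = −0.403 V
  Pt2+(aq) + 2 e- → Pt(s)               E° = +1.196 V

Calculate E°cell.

Of the two couples in this cell, the one with the more positive reduction potential is reduced at the cathode: here that is Pt²⁺/Pt (+1.196 V); Cd²⁺/Cd (−0.403 V) is the anode.
E°cell = E°(cathode) − E°(anode) = +1.196 − (−0.403) = +1.599 V.

+1.599 V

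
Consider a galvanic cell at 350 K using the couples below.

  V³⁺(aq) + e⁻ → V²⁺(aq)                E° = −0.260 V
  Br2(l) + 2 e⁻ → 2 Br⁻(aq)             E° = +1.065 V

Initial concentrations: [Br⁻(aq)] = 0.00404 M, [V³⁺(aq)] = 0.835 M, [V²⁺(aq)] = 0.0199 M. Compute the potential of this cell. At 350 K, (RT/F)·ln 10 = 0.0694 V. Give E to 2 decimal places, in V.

+1.38 V

Since E°(Br₂/Br⁻) > E°(V³⁺/V²⁺), Br₂/Br⁻ serves as the cathode.
The standard potential is +1.065 − (−0.260) = +1.325 V and the balanced reaction transfers n = 2 electrons.
For the overall reaction Br2(l) + 2 V²⁺(aq) → 2 Br⁻(aq) + 2 V³⁺(aq), Q = ([Br⁻(aq)]^2·[V³⁺(aq)]^2) / [V²⁺(aq)]^2 = 0.0287, giving log Q = −1.542.
E = E° − (0.0694/n)·log Q = +1.325 − (0.0694/2)(−1.542) = +1.38 V.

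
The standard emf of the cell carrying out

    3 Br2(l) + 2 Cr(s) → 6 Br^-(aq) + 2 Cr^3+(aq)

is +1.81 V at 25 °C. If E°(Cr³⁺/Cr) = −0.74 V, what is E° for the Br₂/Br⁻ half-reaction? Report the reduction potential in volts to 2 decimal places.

In the reaction as written the Br₂/Br⁻ couple is reduced (cathode) and Cr³⁺/Cr is oxidized (anode), so E°cell = E°(Br₂/Br⁻) − E°(Cr³⁺/Cr).
E°(Br₂/Br⁻) = E°cell + E°(anode) = +1.81 + (−0.74) = +1.07 V.

+1.07 V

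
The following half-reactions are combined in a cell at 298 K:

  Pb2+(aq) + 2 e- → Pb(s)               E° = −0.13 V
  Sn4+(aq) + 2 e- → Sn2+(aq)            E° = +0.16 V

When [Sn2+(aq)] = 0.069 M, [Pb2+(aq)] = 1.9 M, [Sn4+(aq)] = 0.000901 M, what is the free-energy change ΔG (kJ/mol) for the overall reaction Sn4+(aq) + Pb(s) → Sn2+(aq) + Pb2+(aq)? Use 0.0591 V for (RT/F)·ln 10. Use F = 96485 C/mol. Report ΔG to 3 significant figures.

With Sn⁴⁺/Sn²⁺ reduced at the cathode, E°cell = +0.16 − (−0.13) = +0.29 V and n = 2.
Q = ([Sn2+(aq)]·[Pb2+(aq)]) / [Sn4+(aq)] = 146, so log Q = 2.163 and E = +0.29 − (0.0591/2)(2.163) = +0.2261 V.
ΔG = −nFE = −(2)(96485)(+0.2261) J/mol = −43.6 kJ/mol.

−43.6 kJ/mol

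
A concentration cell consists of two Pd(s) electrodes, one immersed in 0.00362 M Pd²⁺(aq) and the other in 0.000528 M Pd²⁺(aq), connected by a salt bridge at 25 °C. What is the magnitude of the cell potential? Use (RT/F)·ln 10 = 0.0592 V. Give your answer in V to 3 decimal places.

0.025 V

For a concentration cell E°cell = 0, since both electrodes use the same couple.
The compartment with the higher Pd²⁺(aq) concentration (0.00362 M) acts as the cathode; ions are reduced there and produced at the dilute (0.000528 M) anode.
With n = 2, Ecell = −(0.0592/2)·log([dilute]/[conc]) = −(0.0592/2)·log(0.000528/0.00362) = +0.025 V.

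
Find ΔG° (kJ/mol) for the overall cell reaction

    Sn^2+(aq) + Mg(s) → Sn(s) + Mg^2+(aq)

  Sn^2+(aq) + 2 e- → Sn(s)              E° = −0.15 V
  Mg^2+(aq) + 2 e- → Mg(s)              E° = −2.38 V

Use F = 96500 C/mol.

−430 kJ/mol

In the reaction as written Sn^2+(aq) is reduced, so the Sn²⁺/Sn couple is the cathode and Mg²⁺/Mg is the anode.
E°cell = −0.15 − (−2.38) = +2.23 V; balancing electrons gives n = 2.
ΔG° = −nFE°cell = −(2)(96500)(+2.23) J/mol = −430 kJ/mol.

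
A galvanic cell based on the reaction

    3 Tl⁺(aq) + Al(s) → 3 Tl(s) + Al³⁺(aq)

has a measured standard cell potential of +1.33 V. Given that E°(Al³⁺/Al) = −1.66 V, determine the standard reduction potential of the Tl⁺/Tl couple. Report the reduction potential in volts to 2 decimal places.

In the reaction as written the Tl⁺/Tl couple is reduced (cathode) and Al³⁺/Al is oxidized (anode), so E°cell = E°(Tl⁺/Tl) − E°(Al³⁺/Al).
E°(Tl⁺/Tl) = E°cell + E°(anode) = +1.33 + (−1.66) = −0.33 V.

−0.33 V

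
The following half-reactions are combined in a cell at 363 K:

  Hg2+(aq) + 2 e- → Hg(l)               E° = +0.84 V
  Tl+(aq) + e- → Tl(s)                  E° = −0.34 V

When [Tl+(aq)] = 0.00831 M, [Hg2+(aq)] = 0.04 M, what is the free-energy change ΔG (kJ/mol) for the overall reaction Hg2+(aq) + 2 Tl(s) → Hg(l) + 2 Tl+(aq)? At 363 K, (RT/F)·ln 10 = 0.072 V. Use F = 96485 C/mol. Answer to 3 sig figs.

−247 kJ/mol

E°cell = +0.84 − (−0.34) = +1.18 V; the balanced reaction transfers n = 2 electrons.
Here Q = [Tl+(aq)]^2 / [Hg2+(aq)] = 0.00173 (log Q = −2.763), giving E = +1.18 − (0.072/2)·(−2.763) = +1.2795 V.
ΔG = −nFE = −(2)(96485)(+1.2795) J/mol = −247 kJ/mol.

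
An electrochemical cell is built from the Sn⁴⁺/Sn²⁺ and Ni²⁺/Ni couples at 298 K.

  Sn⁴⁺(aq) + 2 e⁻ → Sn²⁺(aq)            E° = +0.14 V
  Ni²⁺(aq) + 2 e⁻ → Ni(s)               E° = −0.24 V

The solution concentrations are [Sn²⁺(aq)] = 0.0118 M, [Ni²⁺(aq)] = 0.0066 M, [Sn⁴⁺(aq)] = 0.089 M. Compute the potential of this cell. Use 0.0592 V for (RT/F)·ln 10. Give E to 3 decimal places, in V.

+0.471 V

The Sn⁴⁺/Sn²⁺ couple has the more positive E°, so it is the cathode; Ni²⁺/Ni is the anode.
E°cell = +0.14 − (−0.24) = +0.38 V, with n = 2 electrons transferred.
The balanced reaction is Sn⁴⁺(aq) + Ni(s) → Sn²⁺(aq) + Ni²⁺(aq), so Q = ([Sn²⁺(aq)]·[Ni²⁺(aq)]) / [Sn⁴⁺(aq)] = 0.000875 and log Q = −3.058.
E = E° − (0.0592/n)·log Q = +0.38 − (0.0592/2)(−3.058) = +0.471 V.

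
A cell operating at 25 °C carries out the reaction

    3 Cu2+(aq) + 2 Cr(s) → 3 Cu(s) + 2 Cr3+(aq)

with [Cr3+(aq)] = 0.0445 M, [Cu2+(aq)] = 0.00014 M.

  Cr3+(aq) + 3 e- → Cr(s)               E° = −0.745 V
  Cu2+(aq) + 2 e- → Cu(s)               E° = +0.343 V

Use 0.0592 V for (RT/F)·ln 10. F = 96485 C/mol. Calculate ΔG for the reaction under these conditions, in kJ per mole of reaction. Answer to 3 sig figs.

E°cell = +0.343 − (−0.745) = +1.088 V; the balanced reaction transfers n = 6 electrons.
Here Q = [Cr3+(aq)]^2 / [Cu2+(aq)]^3 = 7.22×10^8 (log Q = 8.858), giving E = +1.088 − (0.0592/6)·(8.858) = +1.0006 V.
ΔG = −nFE = −(6)(96485)(+1.0006) J/mol = −579 kJ/mol.

−579 kJ/mol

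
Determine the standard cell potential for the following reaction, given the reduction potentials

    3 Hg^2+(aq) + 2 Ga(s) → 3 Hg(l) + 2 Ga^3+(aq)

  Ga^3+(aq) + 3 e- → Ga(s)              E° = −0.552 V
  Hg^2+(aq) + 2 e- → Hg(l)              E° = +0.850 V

In the reaction as written, Hg^2+(aq) is reduced (cathode) and Ga^3+(aq) is produced by oxidation at the anode.
E°cell = E°(cathode) − E°(anode) = +0.850 − (−0.552) = +1.402 V.

+1.402 V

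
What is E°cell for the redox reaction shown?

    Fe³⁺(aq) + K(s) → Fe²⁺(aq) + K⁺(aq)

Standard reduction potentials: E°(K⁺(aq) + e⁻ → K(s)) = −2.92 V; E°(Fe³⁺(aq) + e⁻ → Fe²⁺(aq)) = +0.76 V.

+3.68 V

In the reaction as written, Fe³⁺(aq) is reduced (cathode) and K⁺(aq) is produced by oxidation at the anode.
E°cell = E°(cathode) − E°(anode) = +0.76 − (−2.92) = +3.68 V.
The positive value indicates the reaction is spontaneous as written.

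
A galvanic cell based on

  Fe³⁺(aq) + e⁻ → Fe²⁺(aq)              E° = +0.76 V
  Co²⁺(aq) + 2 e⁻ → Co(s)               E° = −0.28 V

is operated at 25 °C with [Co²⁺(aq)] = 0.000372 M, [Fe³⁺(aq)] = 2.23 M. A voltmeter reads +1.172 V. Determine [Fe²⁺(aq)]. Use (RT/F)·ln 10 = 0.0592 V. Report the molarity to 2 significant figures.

0.68 M

Fe³⁺/Fe²⁺ is the cathode (higher E°); E°cell = +0.76 − (−0.28) = +1.04 V with n = 2.
Rearranging E = E° − (0.0592/n)·log Q gives log Q = 2(+1.04 − (+1.172))/0.0592 = −4.459.
Balancing electrons gives 2 Fe³⁺(aq) + Co(s) → 2 Fe²⁺(aq) + Co²⁺(aq); thus Q = ([Fe²⁺(aq)]^2·[Co²⁺(aq)]) / [Fe³⁺(aq)]^2.
Substituting the known concentrations and solving, log [Fe²⁺(aq)] = −0.166 and [Fe²⁺(aq)] = 0.68 M.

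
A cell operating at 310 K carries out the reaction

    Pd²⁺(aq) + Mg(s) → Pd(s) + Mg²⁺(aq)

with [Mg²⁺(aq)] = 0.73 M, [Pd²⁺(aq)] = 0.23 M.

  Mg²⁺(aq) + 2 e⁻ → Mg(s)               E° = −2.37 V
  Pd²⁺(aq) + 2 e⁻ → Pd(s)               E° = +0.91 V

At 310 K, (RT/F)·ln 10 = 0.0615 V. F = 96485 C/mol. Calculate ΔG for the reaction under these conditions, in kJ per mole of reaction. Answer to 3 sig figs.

−630 kJ/mol

E°cell = +0.91 − (−2.37) = +3.28 V; the balanced reaction transfers n = 2 electrons.
The reaction quotient is [Mg²⁺(aq)] / [Pd²⁺(aq)] = 3.17; by Nernst, E = +3.28 − (0.0615/2)(0.502) = +3.2646 V.
Then ΔG = −nFE = −2 × 96485 × +3.2646 J/mol = −630 kJ/mol.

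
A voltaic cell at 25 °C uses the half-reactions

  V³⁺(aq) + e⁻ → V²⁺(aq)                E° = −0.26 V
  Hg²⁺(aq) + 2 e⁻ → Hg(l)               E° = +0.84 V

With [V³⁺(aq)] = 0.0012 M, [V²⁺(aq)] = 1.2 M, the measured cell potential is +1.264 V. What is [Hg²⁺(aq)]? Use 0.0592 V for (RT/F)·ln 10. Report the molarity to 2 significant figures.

0.35 M

With Hg²⁺/Hg at the cathode and V³⁺/V²⁺ at the anode, E°cell = +0.84 − (−0.26) = +1.10 V (n = 2).
Since E = E° − (0.0592/n)·log Q, log Q = n(E° − E)/0.0592 = −5.541.
The balanced reaction is Hg²⁺(aq) + 2 V²⁺(aq) → Hg(l) + 2 V³⁺(aq), so Q = [V³⁺(aq)]^2 / ([Hg²⁺(aq)]·[V²⁺(aq)]^2).
Solving for the unknown gives log [Hg²⁺(aq)] = −0.459, so [Hg²⁺(aq)] ≈ 0.35 M.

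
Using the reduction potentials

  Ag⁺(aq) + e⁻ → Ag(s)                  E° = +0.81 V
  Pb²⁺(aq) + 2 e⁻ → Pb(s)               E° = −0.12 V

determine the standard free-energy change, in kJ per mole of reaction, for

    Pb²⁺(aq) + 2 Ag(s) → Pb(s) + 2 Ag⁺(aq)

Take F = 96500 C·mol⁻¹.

In the reaction as written Pb²⁺(aq) is reduced, so the Pb²⁺/Pb couple is the cathode and Ag⁺/Ag is the anode.
E°cell = −0.12 − (+0.81) = −0.93 V; balancing electrons gives n = 2.
ΔG° = −nFE°cell = −(2)(96500)(−0.93) J/mol = +179 kJ/mol.

+179 kJ/mol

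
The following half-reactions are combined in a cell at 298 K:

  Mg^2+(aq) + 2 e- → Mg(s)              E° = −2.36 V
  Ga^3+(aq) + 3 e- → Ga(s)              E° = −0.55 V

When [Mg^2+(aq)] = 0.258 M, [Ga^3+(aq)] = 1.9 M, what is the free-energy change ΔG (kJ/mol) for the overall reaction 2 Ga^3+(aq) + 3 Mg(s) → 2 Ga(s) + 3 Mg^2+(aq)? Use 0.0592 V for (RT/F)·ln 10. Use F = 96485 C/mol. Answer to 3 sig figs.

The standard cell potential is −0.55 − (−2.36) = +1.81 V, with n = 6 electrons in the balanced equation.
Q = [Mg^2+(aq)]^3 / [Ga^3+(aq)]^2 = 0.00476, so log Q = −2.323 and E = +1.81 − (0.0592/6)(−2.323) = +1.8329 V.
Then ΔG = −nFE = −6 × 96485 × +1.8329 J/mol = −1060 kJ/mol.

−1060 kJ/mol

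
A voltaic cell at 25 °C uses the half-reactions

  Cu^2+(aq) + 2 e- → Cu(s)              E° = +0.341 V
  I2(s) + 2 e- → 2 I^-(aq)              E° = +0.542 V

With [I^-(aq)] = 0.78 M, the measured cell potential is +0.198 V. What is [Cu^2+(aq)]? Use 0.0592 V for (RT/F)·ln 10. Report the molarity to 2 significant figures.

With I₂/I⁻ at the cathode and Cu²⁺/Cu at the anode, E°cell = +0.542 − (+0.341) = +0.201 V (n = 2).
Since E = E° − (0.0592/n)·log Q, log Q = n(E° − E)/0.0592 = 0.101.
For I2(s) + Cu(s) → 2 I^-(aq) + Cu^2+(aq), the reaction quotient is Q = [I^-(aq)]^2·[Cu^2+(aq)].
Solving for the unknown gives log [Cu^2+(aq)] = 0.317, so [Cu^2+(aq)] ≈ 2.1 M.

2.1 M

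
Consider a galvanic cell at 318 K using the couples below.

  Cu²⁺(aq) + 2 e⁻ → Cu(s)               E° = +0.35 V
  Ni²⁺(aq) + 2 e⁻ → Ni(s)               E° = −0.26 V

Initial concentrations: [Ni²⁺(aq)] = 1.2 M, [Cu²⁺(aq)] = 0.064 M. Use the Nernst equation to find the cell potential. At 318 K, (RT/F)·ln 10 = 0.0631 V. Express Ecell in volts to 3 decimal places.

Since E°(Cu²⁺/Cu) > E°(Ni²⁺/Ni), Cu²⁺/Cu serves as the cathode.
E°cell = +0.35 − (−0.26) = +0.61 V, with n = 2 electrons transferred.
For the overall reaction Cu²⁺(aq) + Ni(s) → Cu(s) + Ni²⁺(aq), Q = [Ni²⁺(aq)] / [Cu²⁺(aq)] = 18.8, giving log Q = 1.273.
E = E° − (0.0631/n)·log Q = +0.61 − (0.0631/2)(1.273) = +0.570 V.

+0.570 V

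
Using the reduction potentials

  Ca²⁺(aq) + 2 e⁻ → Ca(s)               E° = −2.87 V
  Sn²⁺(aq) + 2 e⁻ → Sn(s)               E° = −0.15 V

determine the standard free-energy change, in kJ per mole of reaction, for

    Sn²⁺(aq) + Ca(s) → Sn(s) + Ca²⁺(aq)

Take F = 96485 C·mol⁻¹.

In the reaction as written Sn²⁺(aq) is reduced, so the Sn²⁺/Sn couple is the cathode and Ca²⁺/Ca is the anode.
E°cell = −0.15 − (−2.87) = +2.72 V; balancing electrons gives n = 2.
ΔG° = −nFE°cell = −(2)(96485)(+2.72) J/mol = −525 kJ/mol.

−525 kJ/mol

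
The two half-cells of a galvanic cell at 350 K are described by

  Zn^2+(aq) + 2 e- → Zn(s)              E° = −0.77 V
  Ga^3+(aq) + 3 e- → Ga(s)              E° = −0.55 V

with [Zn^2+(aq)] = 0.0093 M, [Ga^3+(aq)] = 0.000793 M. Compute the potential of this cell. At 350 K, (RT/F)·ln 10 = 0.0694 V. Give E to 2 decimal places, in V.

+0.22 V

The Ga³⁺/Ga couple has the more positive E°, so it is the cathode; Zn²⁺/Zn is the anode.
E°cell = E°cat − E°an = −0.55 − (−0.77) = +0.22 V; n = 6.
The balanced reaction is 2 Ga^3+(aq) + 3 Zn(s) → 2 Ga(s) + 3 Zn^2+(aq), so Q = [Zn^2+(aq)]^3 / [Ga^3+(aq)]^2 = 1.28 and log Q = 0.107.
E = E° − (0.0694/n)·log Q = +0.22 − (0.0694/6)(0.107) = +0.22 V.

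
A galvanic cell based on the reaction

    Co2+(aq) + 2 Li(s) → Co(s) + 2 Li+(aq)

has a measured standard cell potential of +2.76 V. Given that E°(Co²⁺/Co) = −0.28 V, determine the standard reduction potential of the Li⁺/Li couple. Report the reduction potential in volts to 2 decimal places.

−3.04 V

In the reaction as written the Co²⁺/Co couple is reduced (cathode) and Li⁺/Li is oxidized (anode), so E°cell = E°(Co²⁺/Co) − E°(Li⁺/Li).
E°(Li⁺/Li) = E°(cathode) − E°cell = −0.28 − (+2.76) = −3.04 V.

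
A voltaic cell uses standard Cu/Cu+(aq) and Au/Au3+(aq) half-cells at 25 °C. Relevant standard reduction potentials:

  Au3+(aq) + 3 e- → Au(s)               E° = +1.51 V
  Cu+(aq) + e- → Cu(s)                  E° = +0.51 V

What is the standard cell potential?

The Au³⁺/Au couple has the higher E°, so Au ion is reduced (cathode) and Cu is oxidized (anode).
E°cell = E°(cathode) − E°(anode) = +1.51 − (+0.51) = +1.00 V.

+1.00 V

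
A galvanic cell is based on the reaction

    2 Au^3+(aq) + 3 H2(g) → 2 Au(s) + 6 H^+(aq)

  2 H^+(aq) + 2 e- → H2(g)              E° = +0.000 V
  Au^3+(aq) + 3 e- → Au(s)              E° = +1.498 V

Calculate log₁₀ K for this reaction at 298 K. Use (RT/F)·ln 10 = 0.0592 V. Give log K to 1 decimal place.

log K = 151.8

The Au³⁺/Au couple is reduced (cathode); E°cell = +1.498 − (+0.000) = +1.498 V with n = 6.
At equilibrium E = 0, so log K = nE°cell / 0.0592 = (6)(+1.498) / 0.0592 = 151.8.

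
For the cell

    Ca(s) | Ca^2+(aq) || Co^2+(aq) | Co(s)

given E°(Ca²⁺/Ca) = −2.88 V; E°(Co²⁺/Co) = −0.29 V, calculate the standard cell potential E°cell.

+2.59 V

By convention the left-hand electrode in cell notation is the anode (oxidation) and the right-hand electrode is the cathode (reduction).
E°cell = E°(right) − E°(left) = −0.29 − (−2.88) = +2.59 V.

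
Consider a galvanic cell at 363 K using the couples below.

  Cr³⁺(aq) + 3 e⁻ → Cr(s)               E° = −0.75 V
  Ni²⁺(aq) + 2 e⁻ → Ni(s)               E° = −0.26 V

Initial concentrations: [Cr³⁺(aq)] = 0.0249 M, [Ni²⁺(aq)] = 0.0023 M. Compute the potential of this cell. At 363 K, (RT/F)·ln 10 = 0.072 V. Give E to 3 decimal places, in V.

Ni²⁺/Ni is reduced (cathode, E° = −0.26 V) and Cr³⁺/Cr is oxidized (anode).
E°cell = −0.26 − (−0.75) = +0.49 V, with n = 6 electrons transferred.
For the overall reaction 3 Ni²⁺(aq) + 2 Cr(s) → 3 Ni(s) + 2 Cr³⁺(aq), Q = [Cr³⁺(aq)]^2 / [Ni²⁺(aq)]^3 = 5.1×10^4, giving log Q = 4.707.
E = E° − (0.072/n)·log Q = +0.49 − (0.072/6)(4.707) = +0.434 V.

+0.434 V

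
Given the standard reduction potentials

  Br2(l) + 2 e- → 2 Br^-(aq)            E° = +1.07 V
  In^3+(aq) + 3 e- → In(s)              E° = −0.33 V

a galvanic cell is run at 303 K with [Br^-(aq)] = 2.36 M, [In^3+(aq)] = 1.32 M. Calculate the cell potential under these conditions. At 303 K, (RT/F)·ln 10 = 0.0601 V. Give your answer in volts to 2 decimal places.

+1.38 V

The Br₂/Br⁻ couple has the more positive E°, so it is the cathode; In³⁺/In is the anode.
E°cell = E°cat − E°an = +1.07 − (−0.33) = +1.40 V; n = 6.
Balancing gives 3 Br2(l) + 2 In(s) → 6 Br^-(aq) + 2 In^3+(aq); hence Q = [Br^-(aq)]^6·[In^3+(aq)]^2 = 301 (log Q = 2.479).
By the Nernst equation, E = +1.40 − (0.0601/6)·(2.479) = +1.38 V.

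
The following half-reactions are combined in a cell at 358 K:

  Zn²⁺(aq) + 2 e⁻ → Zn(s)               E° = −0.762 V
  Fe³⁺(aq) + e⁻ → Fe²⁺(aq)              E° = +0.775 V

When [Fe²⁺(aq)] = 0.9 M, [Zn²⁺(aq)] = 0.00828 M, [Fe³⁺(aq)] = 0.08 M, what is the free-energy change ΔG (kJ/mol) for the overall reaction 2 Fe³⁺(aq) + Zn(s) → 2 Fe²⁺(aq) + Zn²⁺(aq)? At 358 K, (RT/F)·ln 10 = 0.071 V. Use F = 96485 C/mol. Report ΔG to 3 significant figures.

−296 kJ/mol

E°cell = +0.775 − (−0.762) = +1.537 V; the balanced reaction transfers n = 2 electrons.
The reaction quotient is ([Fe²⁺(aq)]^2·[Zn²⁺(aq)]) / [Fe³⁺(aq)]^2 = 1.05; by Nernst, E = +1.537 − (0.071/2)(0.020) = +1.5363 V.
Then ΔG = −nFE = −2 × 96485 × +1.5363 J/mol = −296 kJ/mol.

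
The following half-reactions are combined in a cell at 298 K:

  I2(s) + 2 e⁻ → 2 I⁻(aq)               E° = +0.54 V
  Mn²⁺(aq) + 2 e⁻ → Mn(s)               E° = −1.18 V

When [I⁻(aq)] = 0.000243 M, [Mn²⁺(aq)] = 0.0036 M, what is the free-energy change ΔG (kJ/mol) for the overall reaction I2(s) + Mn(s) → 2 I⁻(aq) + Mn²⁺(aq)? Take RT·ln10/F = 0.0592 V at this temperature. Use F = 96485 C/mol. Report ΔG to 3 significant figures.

The standard cell potential is +0.54 − (−1.18) = +1.72 V, with n = 2 electrons in the balanced equation.
Here Q = [I⁻(aq)]^2·[Mn²⁺(aq)] = 2.13×10^−10 (log Q = −9.672), giving E = +1.72 − (0.0592/2)·(−9.672) = +2.0063 V.
Finally ΔG = −nFE = −(2)(96485 C/mol)(+2.0063 V) = −387 kJ/mol.

−387 kJ/mol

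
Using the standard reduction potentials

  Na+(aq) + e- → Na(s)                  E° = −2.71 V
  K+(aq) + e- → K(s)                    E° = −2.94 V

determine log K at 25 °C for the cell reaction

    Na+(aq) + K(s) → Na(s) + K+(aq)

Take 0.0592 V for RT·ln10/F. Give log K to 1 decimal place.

The Na⁺/Na couple is reduced (cathode); E°cell = −2.71 − (−2.94) = +0.23 V with n = 1.
At equilibrium E = 0, so log K = nE°cell / 0.0592 = (1)(+0.23) / 0.0592 = 3.9.

log K = 3.9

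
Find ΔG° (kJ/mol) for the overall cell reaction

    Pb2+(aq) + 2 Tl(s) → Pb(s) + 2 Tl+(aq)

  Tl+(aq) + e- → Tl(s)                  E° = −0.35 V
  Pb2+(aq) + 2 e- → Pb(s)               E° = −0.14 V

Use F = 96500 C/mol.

In the reaction as written Pb2+(aq) is reduced, so the Pb²⁺/Pb couple is the cathode and Tl⁺/Tl is the anode.
E°cell = −0.14 − (−0.35) = +0.21 V; balancing electrons gives n = 2.
ΔG° = −nFE°cell = −(2)(96500)(+0.21) J/mol = −40.5 kJ/mol.

−40.5 kJ/mol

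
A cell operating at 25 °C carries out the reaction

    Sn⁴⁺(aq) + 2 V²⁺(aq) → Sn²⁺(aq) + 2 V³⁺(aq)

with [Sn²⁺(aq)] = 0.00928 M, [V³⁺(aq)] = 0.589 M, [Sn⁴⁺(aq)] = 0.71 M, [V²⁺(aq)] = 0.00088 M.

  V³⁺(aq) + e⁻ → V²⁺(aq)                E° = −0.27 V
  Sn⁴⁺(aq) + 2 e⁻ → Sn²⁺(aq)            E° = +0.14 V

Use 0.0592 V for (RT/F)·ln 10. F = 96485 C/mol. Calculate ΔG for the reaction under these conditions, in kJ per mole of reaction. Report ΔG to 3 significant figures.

The standard cell potential is +0.14 − (−0.27) = +0.41 V, with n = 2 electrons in the balanced equation.
Here Q = ([Sn²⁺(aq)]·[V³⁺(aq)]^2) / ([Sn⁴⁺(aq)]·[V²⁺(aq)]^2) = 5.86×10^3 (log Q = 3.768), giving E = +0.41 − (0.0592/2)·(3.768) = +0.2985 V.
Finally ΔG = −nFE = −(2)(96485 C/mol)(+0.2985 V) = −57.6 kJ/mol.

−57.6 kJ/mol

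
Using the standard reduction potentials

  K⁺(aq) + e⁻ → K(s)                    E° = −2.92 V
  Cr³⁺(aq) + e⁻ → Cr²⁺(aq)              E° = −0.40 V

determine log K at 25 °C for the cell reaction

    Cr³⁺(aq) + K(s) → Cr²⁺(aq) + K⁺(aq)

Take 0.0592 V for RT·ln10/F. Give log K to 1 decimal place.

The Cr³⁺/Cr²⁺ couple is reduced (cathode); E°cell = −0.40 − (−2.92) = +2.52 V with n = 1.
At equilibrium E = 0, so log K = nE°cell / 0.0592 = (1)(+2.52) / 0.0592 = 42.6.

log K = 42.6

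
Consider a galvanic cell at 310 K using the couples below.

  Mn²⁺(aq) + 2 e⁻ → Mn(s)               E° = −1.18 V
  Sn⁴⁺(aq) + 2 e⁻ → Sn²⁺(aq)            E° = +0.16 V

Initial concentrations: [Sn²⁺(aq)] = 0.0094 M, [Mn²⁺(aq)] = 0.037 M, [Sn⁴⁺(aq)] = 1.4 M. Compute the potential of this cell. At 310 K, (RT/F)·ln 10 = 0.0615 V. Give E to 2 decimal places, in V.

+1.45 V

The Sn⁴⁺/Sn²⁺ couple has the more positive E°, so it is the cathode; Mn²⁺/Mn is the anode.
E°cell = +0.16 − (−1.18) = +1.34 V, with n = 2 electrons transferred.
Balancing gives Sn⁴⁺(aq) + Mn(s) → Sn²⁺(aq) + Mn²⁺(aq); hence Q = ([Sn²⁺(aq)]·[Mn²⁺(aq)]) / [Sn⁴⁺(aq)] = 0.000248 (log Q = −3.605).
By the Nernst equation, E = +1.34 − (0.0615/2)·(−3.605) = +1.45 V.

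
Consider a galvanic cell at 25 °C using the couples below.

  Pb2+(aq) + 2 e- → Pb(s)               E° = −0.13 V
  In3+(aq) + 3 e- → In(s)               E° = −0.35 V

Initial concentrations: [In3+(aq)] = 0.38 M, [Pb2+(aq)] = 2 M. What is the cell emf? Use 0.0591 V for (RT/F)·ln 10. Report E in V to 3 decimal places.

The Pb²⁺/Pb couple has the more positive E°, so it is the cathode; In³⁺/In is the anode.
E°cell = E°cat − E°an = −0.13 − (−0.35) = +0.22 V; n = 6.
The balanced reaction is 3 Pb2+(aq) + 2 In(s) → 3 Pb(s) + 2 In3+(aq), so Q = [In3+(aq)]^2 / [Pb2+(aq)]^3 = 0.0181 and log Q = −1.744.
Applying E = E° − (RT ln10/nF)·log Q gives +0.22 − (0.0591/6)(−1.744) = +0.237 V.

+0.237 V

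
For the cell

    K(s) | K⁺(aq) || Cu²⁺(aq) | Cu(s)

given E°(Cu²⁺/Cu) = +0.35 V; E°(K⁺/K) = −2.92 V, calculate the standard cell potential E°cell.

+3.27 V

By convention the left-hand electrode in cell notation is the anode (oxidation) and the right-hand electrode is the cathode (reduction).
E°cell = E°(right) − E°(left) = +0.35 − (−2.92) = +3.27 V.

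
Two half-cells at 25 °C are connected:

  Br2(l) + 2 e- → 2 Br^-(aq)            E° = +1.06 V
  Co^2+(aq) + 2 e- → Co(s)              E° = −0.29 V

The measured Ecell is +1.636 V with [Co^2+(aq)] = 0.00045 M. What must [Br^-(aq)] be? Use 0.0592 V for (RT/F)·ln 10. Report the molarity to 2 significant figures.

With Br₂/Br⁻ at the cathode and Co²⁺/Co at the anode, E°cell = +1.06 − (−0.29) = +1.35 V (n = 2).
Rearranging E = E° − (0.0592/n)·log Q gives log Q = 2(+1.35 − (+1.636))/0.0592 = −9.662.
Balancing electrons gives Br2(l) + Co(s) → 2 Br^-(aq) + Co^2+(aq); thus Q = [Br^-(aq)]^2·[Co^2+(aq)].
Substituting the known concentrations and solving, log [Br^-(aq)] = −3.158 and [Br^-(aq)] = 0.00070 M.

0.00070 M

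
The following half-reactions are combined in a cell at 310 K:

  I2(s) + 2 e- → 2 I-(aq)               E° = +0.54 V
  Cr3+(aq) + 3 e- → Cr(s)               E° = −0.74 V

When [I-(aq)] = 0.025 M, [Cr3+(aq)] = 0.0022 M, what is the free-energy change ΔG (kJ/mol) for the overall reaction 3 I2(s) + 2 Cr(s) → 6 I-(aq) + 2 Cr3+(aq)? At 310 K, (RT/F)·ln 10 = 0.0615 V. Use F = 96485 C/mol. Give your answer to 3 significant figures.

−830 kJ/mol

The standard cell potential is +0.54 − (−0.74) = +1.28 V, with n = 6 electrons in the balanced equation.
Here Q = [I-(aq)]^6·[Cr3+(aq)]^2 = 1.18×10^−15 (log Q = −14.928), giving E = +1.28 − (0.0615/6)·(−14.928) = +1.4330 V.
Finally ΔG = −nFE = −(6)(96485 C/mol)(+1.4330 V) = −830 kJ/mol.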